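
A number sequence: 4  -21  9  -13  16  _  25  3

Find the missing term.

-5

Positions 1, 3, 5, … form one subsequence and positions 2, 4, 6, … form another.
Subsequence A = 4, 9, 16, 25: the squares 2², 3², 4², ….
Subsequence B = -21, -13, ?, 3: linear: a_n = -29 + 8·n.
Filling subsequence B at index 3 by its rule yields -5.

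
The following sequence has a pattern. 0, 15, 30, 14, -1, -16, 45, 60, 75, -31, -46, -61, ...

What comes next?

90

Reading positions in blocks of 6 reveals the pattern AAABBB — 2 tracks woven together.
Stream A: 0, 15, 30, 45, 60, 75 — adding 15 each time.
Stream B: 14, -1, -16, -31, -46, -61 — linear: a_n = 29 − 15·n.
Term 13 comes from stream A (its 7th entry): 90.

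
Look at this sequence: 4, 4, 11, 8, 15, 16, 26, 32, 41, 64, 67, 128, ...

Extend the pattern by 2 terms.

108, 256

Positions 1, 3, 5, … form one subsequence and positions 2, 4, 6, … form another.
Track A = 4, 11, 15, 26, 41, 67: each term equals the sum of the previous two.
Track B = 4, 8, 16, 32, 64, 128: multiplying by 2 each time.
Term 13 comes from track A (its 7th entry): 108.
The 14th slot belongs to track B; its 7th term is 256.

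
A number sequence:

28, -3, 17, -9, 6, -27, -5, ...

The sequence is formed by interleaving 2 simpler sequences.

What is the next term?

-81

The terms cycle through 2 interleaved subsequences.
Track A: 28, 17, 6, -5 — arithmetic with common difference −11.
Track B: -3, -9, -27 — geometric, ×3 each step.
Position 8 falls in track B as its term 4, giving -81.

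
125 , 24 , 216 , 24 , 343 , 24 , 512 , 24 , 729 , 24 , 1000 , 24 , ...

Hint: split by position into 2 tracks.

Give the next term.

The terms cycle through 2 interleaved subsequences.
Track A: 125, 216, 343, 512, 729, 1000 — the cubes 5³, 6³, 7³, ….
Track B: 24, 24, 24, 24, 24, 24 — constant 24.
Position 13 falls in track A as its term 7, giving 1331.

1331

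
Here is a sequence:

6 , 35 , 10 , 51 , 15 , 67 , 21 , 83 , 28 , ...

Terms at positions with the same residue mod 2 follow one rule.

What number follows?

Positions 1, 3, 5, … form one subsequence and positions 2, 4, 6, … form another.
Stream A is 6, 10, 15, 21, 28, which is triangular numbers n(n+1)/2 for n = 3, 4, ….
Stream B is 35, 51, 67, 83, which is adding 16 each time.
Position 10 → stream B, term 5 = 99.

99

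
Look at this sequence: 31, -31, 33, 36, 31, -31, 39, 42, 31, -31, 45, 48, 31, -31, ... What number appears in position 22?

Reading positions in blocks of 4 reveals the pattern AABB — 2 tracks woven together.
Track A is 31, -31, 31, -31, 31, -31, 31, -31, which is oscillating between 31 and -31.
Track B is 33, 36, 39, 42, 45, 48, which is linear: a_n = 30 + 3·n.
Position 22 → track A, term 12 = -31.

-31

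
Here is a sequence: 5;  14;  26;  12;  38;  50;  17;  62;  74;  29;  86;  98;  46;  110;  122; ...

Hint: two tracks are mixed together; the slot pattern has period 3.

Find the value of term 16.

75

The slot pattern repeats as ABB (period 3), so there are 2 interleaved tracks.
Track A is 5, 12, 17, 29, 46, which is Fibonacci-style (each term is the sum of the two before it).
Track B is 14, 26, 38, 50, 62, 74, 86, 98, 110, 122, which is arithmetic, step +12.
Position 16 → track A, term 6 = 75.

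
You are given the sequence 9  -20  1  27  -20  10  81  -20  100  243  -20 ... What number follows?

1000

Read the sequence 3 terms at a time; column i is its own pattern.
Stream A: 9, 27, 81, 243 — powers 3^2, 3^3, 3^4, ….
Stream B: -20, -20, -20, -20 — constant -20.
Stream C: 1, 10, 100 — multiplying by 10 each time.
Term 12 comes from stream C (its 4th entry): 1000.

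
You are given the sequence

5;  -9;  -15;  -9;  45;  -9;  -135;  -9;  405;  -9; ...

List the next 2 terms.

-1215, -9

Taking every 2nd term gives 2 separate tracks.
Subsequence A: 5, -15, 45, -135, 405. Geometric, ×-3 each step.
Subsequence B: -9, -9, -9, -9, -9. Constant -9.
Position 11 falls in subsequence A as its term 6, giving -1215.
The 12th slot belongs to subsequence B; its 6th term is -9.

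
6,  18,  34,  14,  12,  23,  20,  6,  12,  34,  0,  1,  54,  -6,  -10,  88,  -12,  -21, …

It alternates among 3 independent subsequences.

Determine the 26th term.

Read the sequence 3 terms at a time; column i is its own pattern.
Track A: 6, 14, 20, 34, 54, 88 — each term equals the sum of the previous two.
Track B: 18, 12, 6, 0, -6, -12 — linear: a_n = 24 − 6·n.
Track C: 34, 23, 12, 1, -10, -21 — subtracting 11 each time.
Position 26 falls in track B as its term 9, giving -30.

-30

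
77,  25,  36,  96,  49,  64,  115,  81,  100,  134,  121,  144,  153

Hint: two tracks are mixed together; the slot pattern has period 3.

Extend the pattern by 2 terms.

169, 196

Reading positions in blocks of 3 reveals the pattern ABB — 2 tracks woven together.
Subsequence A = 77, 96, 115, 134, 153: arithmetic with common difference +19.
Subsequence B = 25, 36, 49, 64, 81, 100, 121, 144: perfect squares starting at 5².
Position 14 → subsequence B, term 9 = 169.
Position 15 falls in subsequence B as its term 10, giving 196.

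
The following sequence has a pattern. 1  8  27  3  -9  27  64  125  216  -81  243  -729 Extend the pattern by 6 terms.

Positions follow the repeating pattern AAABBB; grouping by letter gives 2 tracks.
Stream A = 1, 8, 27, 64, 125, 216: the cubes 1³, 2³, 3³, ….
Stream B = 3, -9, 27, -81, 243, -729: geometric, ×-3 each step.
Position 13 → stream A, term 7 = 343.
The 14th slot belongs to stream A; its 8th term is 512.
Position 15 → stream A, term 9 = 729.
Position 16 falls in stream B as its term 7, giving 2187.
The 17th slot belongs to stream B; its 8th term is -6561.
The 18th slot belongs to stream B; its 9th term is 19683.

343, 512, 729, 2187, -6561, 19683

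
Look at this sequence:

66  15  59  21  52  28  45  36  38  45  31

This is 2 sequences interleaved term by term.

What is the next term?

Split by position mod 2 into 2 tracks.
Subsequence A = 66, 59, 52, 45, 38, 31: arithmetic, step −7.
Subsequence B = 15, 21, 28, 36, 45: the triangular numbers T_5, T_6, ….
Position 12 → subsequence B, term 6 = 55.

55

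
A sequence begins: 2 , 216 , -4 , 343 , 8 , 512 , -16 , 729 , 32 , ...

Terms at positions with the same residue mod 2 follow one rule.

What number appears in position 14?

The terms cycle through 2 interleaved subsequences.
Subsequence A = 2, -4, 8, -16, 32: a geometric progression (common ratio -2).
Subsequence B = 216, 343, 512, 729: perfect cubes starting at 6³.
Position 14 falls in subsequence B as its term 7, giving 1728.

1728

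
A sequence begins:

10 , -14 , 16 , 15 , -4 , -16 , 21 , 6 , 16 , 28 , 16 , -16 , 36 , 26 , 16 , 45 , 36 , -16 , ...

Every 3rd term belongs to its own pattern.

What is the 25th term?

Taking every 3rd term gives 3 separate tracks.
Stream A: 10, 15, 21, 28, 36, 45 — the triangular numbers T_4, T_5, ….
Stream B: -14, -4, 6, 16, 26, 36 — arithmetic, step +10.
Stream C: 16, -16, 16, -16, 16, -16 — the oscillation 16·(−1)^(n+1).
The 25th slot belongs to stream A; its 9th term is 78.

78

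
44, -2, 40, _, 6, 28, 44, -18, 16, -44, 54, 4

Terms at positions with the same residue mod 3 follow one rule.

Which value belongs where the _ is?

Split by position mod 3 into 3 tracks.
Stream A: 44, ?, 44, -44 (the oscillation 44·(−1)^(n+1)).
Stream B: -2, 6, -18, 54 (a geometric progression (common ratio -3)).
Stream C: 40, 28, 16, 4 (arithmetic, step −12).
The gap is stream A's term 2; the rule gives -44.

-44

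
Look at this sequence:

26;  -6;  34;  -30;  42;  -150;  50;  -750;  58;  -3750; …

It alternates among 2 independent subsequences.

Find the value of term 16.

The terms cycle through 2 interleaved subsequences.
Track A: 26, 34, 42, 50, 58. Arithmetic with common difference +8.
Track B: -6, -30, -150, -750, -3750. Geometric, ×5 each step.
Term 16 comes from track B (its 8th entry): -468750.

-468750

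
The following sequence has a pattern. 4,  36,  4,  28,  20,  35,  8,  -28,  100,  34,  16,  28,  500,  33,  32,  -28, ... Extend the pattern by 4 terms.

2500, 32, 64, 28

Split by position mod 4 into 4 tracks.
Stream A: 4, 20, 100, 500. Multiplying by 5 each time.
Stream B: 36, 35, 34, 33. Arithmetic, step −1.
Stream C: 4, 8, 16, 32. Powers of 2.
Stream D: 28, -28, 28, -28. Alternating ±28.
Term 17 comes from stream A (its 5th entry): 2500.
Position 18 falls in stream B as its term 5, giving 32.
Term 19 comes from stream C (its 5th entry): 64.
The 20th slot belongs to stream D; its 5th term is 28.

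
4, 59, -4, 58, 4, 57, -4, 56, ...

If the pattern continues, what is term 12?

54

Odd-indexed and even-indexed terms follow separate rules.
Track A: 4, -4, 4, -4. Alternating ±4.
Track B: 59, 58, 57, 56. Subtracting 1 each time.
Term 12 comes from track B (its 6th entry): 54.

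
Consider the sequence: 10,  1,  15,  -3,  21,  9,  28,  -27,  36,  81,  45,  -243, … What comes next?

55

Split by position mod 2 into 2 tracks.
Subsequence A: 10, 15, 21, 28, 36, 45 — triangular numbers n(n+1)/2 for n = 4, 5, ….
Subsequence B: 1, -3, 9, -27, 81, -243 — geometric with ratio -3.
The 13th slot belongs to subsequence A; its 7th term is 55.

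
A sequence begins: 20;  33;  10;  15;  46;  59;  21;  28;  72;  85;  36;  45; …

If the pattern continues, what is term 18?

Reading positions in blocks of 4 reveals the pattern AABB — 2 tracks woven together.
Track A = 20, 33, 46, 59, 72, 85: linear: a_n = 7 + 13·n.
Track B = 10, 15, 21, 28, 36, 45: the triangular numbers T_4, T_5, ….
Position 18 → track A, term 10 = 137.

137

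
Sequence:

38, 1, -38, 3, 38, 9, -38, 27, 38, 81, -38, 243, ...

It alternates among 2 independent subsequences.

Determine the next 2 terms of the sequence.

38, 729

Odd-indexed and even-indexed terms follow separate rules.
Stream A is 38, -38, 38, -38, 38, -38, which is the oscillation 38·(−1)^(n+1).
Stream B is 1, 3, 9, 27, 81, 243, which is successive powers of 3.
Term 13 comes from stream A (its 7th entry): 38.
Term 14 comes from stream B (its 7th entry): 729.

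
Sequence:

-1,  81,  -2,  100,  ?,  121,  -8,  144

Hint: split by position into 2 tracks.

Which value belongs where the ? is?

-4

Odd-indexed and even-indexed terms follow separate rules.
Stream A is -1, -2, ?, -8, which is multiplying by 2 each time.
Stream B is 81, 100, 121, 144, which is perfect squares starting at 9².
So the missing entry in stream A is -4.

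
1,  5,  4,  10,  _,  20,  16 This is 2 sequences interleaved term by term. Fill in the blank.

Taking every 2nd term gives 2 separate tracks.
Stream A: 1, 4, ?, 16 (perfect squares starting at 1²).
Stream B: 5, 10, 20 (geometric, ×2 each step).
The gap is stream A's term 3; the rule gives 9.

9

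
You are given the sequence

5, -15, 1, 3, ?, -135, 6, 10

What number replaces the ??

The slot pattern repeats as AABB (period 4), so there are 2 interleaved tracks.
Track A is 5, -15, ?, -135, which is geometric, ×-3 each step.
Track B is 1, 3, 6, 10, which is the triangular numbers T_1, T_2, ….
Filling track A at index 3 by its rule yields 45.

45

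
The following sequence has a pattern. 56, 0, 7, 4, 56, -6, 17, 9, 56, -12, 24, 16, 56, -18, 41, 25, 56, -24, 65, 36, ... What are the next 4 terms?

Read the sequence 4 terms at a time; column i is its own pattern.
Track A is 56, 56, 56, 56, 56, which is constant 56.
Track B is 0, -6, -12, -18, -24, which is subtracting 6 each time.
Track C is 7, 17, 24, 41, 65, which is a Fibonacci-like recurrence a_n = a_{n-1} + a_{n-2}.
Track D is 4, 9, 16, 25, 36, which is consecutive squares n² from n = 2.
Term 21 comes from track A (its 6th entry): 56.
Position 22 → track B, term 6 = -30.
Position 23 → track C, term 6 = 106.
Position 24 falls in track D as its term 6, giving 49.

56, -30, 106, 49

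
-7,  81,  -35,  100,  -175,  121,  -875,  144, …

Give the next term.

-4375

Taking every 2nd term gives 2 separate tracks.
Subsequence A: -7, -35, -175, -875 (multiplying by 5 each time).
Subsequence B: 81, 100, 121, 144 (consecutive squares n² from n = 9).
Term 9 comes from subsequence A (its 5th entry): -4375.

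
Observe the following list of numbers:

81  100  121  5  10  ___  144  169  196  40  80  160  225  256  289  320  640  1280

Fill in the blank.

20

Reading positions in blocks of 6 reveals the pattern AAABBB — 2 tracks woven together.
Subsequence A = 81, 100, 121, 144, 169, 196, 225, 256, 289: consecutive squares n² from n = 9.
Subsequence B = 5, 10, ?, 40, 80, 160, 320, 640, 1280: multiplying by 2 each time.
The gap is subsequence B's term 3; the rule gives 20.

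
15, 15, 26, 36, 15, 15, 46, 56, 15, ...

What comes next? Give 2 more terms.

15, 66

The slot pattern repeats as AABB (period 4), so there are 2 interleaved tracks.
Subsequence A: 15, 15, 15, 15, 15 — constant 15.
Subsequence B: 26, 36, 46, 56 — arithmetic, step +10.
Position 10 falls in subsequence A as its term 6, giving 15.
Position 11 falls in subsequence B as its term 5, giving 66.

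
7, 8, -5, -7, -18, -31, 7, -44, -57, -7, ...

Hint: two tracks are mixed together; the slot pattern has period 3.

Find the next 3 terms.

-70, -83, 7

Positions follow the repeating pattern ABB; grouping by letter gives 2 tracks.
Track A: 7, -7, 7, -7 (alternating ±7).
Track B: 8, -5, -18, -31, -44, -57 (arithmetic, step −13).
The 11th slot belongs to track B; its 7th term is -70.
Position 12 → track B, term 8 = -83.
Position 13 → track A, term 5 = 7.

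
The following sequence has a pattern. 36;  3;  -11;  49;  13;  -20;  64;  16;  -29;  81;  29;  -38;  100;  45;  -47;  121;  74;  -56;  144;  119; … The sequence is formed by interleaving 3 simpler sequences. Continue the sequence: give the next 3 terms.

The terms cycle through 3 interleaved subsequences.
Track A is 36, 49, 64, 81, 100, 121, 144, which is perfect squares starting at 6².
Track B is 3, 13, 16, 29, 45, 74, 119, which is Fibonacci-style (each term is the sum of the two before it).
Track C is -11, -20, -29, -38, -47, -56, which is subtracting 9 each time.
The 21st slot belongs to track C; its 7th term is -65.
Position 22 falls in track A as its term 8, giving 169.
Term 23 comes from track B (its 8th entry): 193.

-65, 169, 193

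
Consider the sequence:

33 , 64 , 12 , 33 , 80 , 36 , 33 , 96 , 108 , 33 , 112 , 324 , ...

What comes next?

Split by position mod 3 into 3 tracks.
Stream A: 33, 33, 33, 33. Constant 33.
Stream B: 64, 80, 96, 112. Adding 16 each time.
Stream C: 12, 36, 108, 324. Multiplying by 3 each time.
Position 13 falls in stream A as its term 5, giving 33.

33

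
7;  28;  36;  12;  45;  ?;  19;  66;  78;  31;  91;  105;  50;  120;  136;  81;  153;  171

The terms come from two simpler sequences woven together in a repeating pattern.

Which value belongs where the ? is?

Reading positions in blocks of 3 reveals the pattern ABB — 2 tracks woven together.
Track A: 7, 12, 19, 31, 50, 81 (a Fibonacci-like recurrence a_n = a_{n-1} + a_{n-2}).
Track B: 28, 36, 45, ?, 66, 78, 91, 105, 120, 136, 153, 171 (triangular numbers n(n+1)/2 for n = 7, 8, …).
So the missing entry in track B is 55.

55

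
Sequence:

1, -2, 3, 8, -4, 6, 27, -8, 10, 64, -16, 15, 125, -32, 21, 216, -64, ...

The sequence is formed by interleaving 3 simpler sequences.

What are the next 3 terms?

28, 343, -128

Split by position mod 3 into 3 tracks.
Track A is 1, 8, 27, 64, 125, 216, which is perfect cubes starting at 1³.
Track B is -2, -4, -8, -16, -32, -64, which is a geometric progression (common ratio 2).
Track C is 3, 6, 10, 15, 21, which is the triangular numbers T_2, T_3, ….
Term 18 comes from track C (its 6th entry): 28.
Position 19 → track A, term 7 = 343.
Position 20 → track B, term 7 = -128.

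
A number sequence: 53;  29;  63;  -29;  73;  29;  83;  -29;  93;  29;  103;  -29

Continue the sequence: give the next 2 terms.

Odd-indexed and even-indexed terms follow separate rules.
Track A: 53, 63, 73, 83, 93, 103. Adding 10 each time.
Track B: 29, -29, 29, -29, 29, -29. Alternating ±29.
The 13th slot belongs to track A; its 7th term is 113.
The 14th slot belongs to track B; its 7th term is 29.

113, 29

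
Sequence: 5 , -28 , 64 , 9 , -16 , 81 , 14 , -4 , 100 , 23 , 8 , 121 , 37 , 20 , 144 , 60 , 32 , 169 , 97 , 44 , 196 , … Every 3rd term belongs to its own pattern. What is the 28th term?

411

The terms cycle through 3 interleaved subsequences.
Track A: 5, 9, 14, 23, 37, 60, 97. Each term equals the sum of the previous two.
Track B: -28, -16, -4, 8, 20, 32, 44. Arithmetic, step +12.
Track C: 64, 81, 100, 121, 144, 169, 196. Perfect squares starting at 8².
Term 28 comes from track A (its 10th entry): 411.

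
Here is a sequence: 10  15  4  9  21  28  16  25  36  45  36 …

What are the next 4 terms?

49, 55, 66, 64

Positions follow the repeating pattern AABB; grouping by letter gives 2 tracks.
Track A: 10, 15, 21, 28, 36, 45 — triangular numbers starting at T_4.
Track B: 4, 9, 16, 25, 36 — the squares 2², 3², 4², ….
Position 12 falls in track B as its term 6, giving 49.
Position 13 → track A, term 7 = 55.
Term 14 comes from track A (its 8th entry): 66.
The 15th slot belongs to track B; its 7th term is 64.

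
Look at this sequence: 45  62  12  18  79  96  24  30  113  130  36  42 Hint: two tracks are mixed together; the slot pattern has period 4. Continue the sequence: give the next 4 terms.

Reading positions in blocks of 4 reveals the pattern AABB — 2 tracks woven together.
Subsequence A is 45, 62, 79, 96, 113, 130, which is arithmetic, step +17.
Subsequence B is 12, 18, 24, 30, 36, 42, which is arithmetic, step +6.
Position 13 falls in subsequence A as its term 7, giving 147.
The 14th slot belongs to subsequence A; its 8th term is 164.
Term 15 comes from subsequence B (its 7th entry): 48.
Position 16 falls in subsequence B as its term 8, giving 54.

147, 164, 48, 54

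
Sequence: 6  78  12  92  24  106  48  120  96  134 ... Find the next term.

Odd-indexed and even-indexed terms follow separate rules.
Track A: 6, 12, 24, 48, 96 — geometric, ×2 each step.
Track B: 78, 92, 106, 120, 134 — linear: a_n = 64 + 14·n.
Position 11 → track A, term 6 = 192.

192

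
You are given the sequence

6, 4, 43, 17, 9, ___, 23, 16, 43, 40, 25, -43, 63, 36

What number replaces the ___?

Read the sequence 3 terms at a time; column i is its own pattern.
Stream A = 6, 17, 23, 40, 63: Fibonacci-style (each term is the sum of the two before it).
Stream B = 4, 9, 16, 25, 36: perfect squares starting at 2².
Stream C = 43, ?, 43, -43: the oscillation 43·(−1)^(n+1).
So the missing entry in stream C is -43.

-43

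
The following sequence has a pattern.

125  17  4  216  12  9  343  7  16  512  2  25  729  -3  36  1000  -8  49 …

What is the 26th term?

The terms cycle through 3 interleaved subsequences.
Subsequence A = 125, 216, 343, 512, 729, 1000: perfect cubes starting at 5³.
Subsequence B = 17, 12, 7, 2, -3, -8: arithmetic, step −5.
Subsequence C = 4, 9, 16, 25, 36, 49: the squares 2², 3², 4², ….
Position 26 → subsequence B, term 9 = -23.

-23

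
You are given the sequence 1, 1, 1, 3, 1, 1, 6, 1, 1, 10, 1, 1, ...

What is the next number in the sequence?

15

Positions follow the repeating pattern ABB; grouping by letter gives 2 tracks.
Subsequence A = 1, 3, 6, 10: the triangular numbers T_1, T_2, ….
Subsequence B = 1, 1, 1, 1, 1, 1, 1, 1: the constant sequence 1.
The 13th slot belongs to subsequence A; its 5th term is 15.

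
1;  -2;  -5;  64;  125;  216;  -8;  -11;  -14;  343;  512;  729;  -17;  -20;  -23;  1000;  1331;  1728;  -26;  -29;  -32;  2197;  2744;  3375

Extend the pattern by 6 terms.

-35, -38, -41, 4096, 4913, 5832

Positions follow the repeating pattern AAABBB; grouping by letter gives 2 tracks.
Track A = 1, -2, -5, -8, -11, -14, -17, -20, -23, -26, -29, -32: subtracting 3 each time.
Track B = 64, 125, 216, 343, 512, 729, 1000, 1331, 1728, 2197, 2744, 3375: perfect cubes starting at 4³.
Position 25 → track A, term 13 = -35.
Position 26 falls in track A as its term 14, giving -38.
The 27th slot belongs to track A; its 15th term is -41.
Position 28 → track B, term 13 = 4096.
Position 29 → track B, term 14 = 4913.
Position 30 falls in track B as its term 15, giving 5832.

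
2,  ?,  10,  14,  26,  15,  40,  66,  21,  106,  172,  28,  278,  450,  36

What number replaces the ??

The slot pattern repeats as AAB (period 3), so there are 2 interleaved tracks.
Subsequence A: 2, ?, 14, 26, 40, 66, 106, 172, 278, 450 — each term equals the sum of the previous two.
Subsequence B: 10, 15, 21, 28, 36 — the triangular numbers T_4, T_5, ….
The gap is subsequence A's term 2; the rule gives 12.

12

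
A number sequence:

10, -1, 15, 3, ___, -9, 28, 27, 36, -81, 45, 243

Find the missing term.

Split by position mod 2 into 2 tracks.
Subsequence A: 10, 15, ?, 28, 36, 45. Triangular numbers n(n+1)/2 for n = 4, 5, ….
Subsequence B: -1, 3, -9, 27, -81, 243. Multiplying by -3 each time.
The gap is subsequence A's term 3; the rule gives 21.

21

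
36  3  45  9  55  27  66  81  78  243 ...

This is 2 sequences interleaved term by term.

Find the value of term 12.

Positions 1, 3, 5, … form one subsequence and positions 2, 4, 6, … form another.
Track A: 36, 45, 55, 66, 78 (the triangular numbers T_8, T_9, …).
Track B: 3, 9, 27, 81, 243 (multiplying by 3 each time).
Position 12 → track B, term 6 = 729.

729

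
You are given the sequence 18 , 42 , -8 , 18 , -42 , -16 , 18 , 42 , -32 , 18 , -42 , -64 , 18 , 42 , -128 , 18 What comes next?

Split by position mod 3 into 3 tracks.
Track A: 18, 18, 18, 18, 18, 18 (always 18).
Track B: 42, -42, 42, -42, 42 (alternating ±42).
Track C: -8, -16, -32, -64, -128 (geometric with ratio 2).
Term 17 comes from track B (its 6th entry): -42.

-42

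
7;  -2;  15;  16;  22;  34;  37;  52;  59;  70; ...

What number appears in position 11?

Odd-indexed and even-indexed terms follow separate rules.
Track A = 7, 15, 22, 37, 59: each term equals the sum of the previous two.
Track B = -2, 16, 34, 52, 70: arithmetic, step +18.
Term 11 comes from track A (its 6th entry): 96.

96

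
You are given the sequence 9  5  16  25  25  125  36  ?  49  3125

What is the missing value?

The terms cycle through 2 interleaved subsequences.
Track A: 9, 16, 25, 36, 49 (consecutive squares n² from n = 3).
Track B: 5, 25, 125, ?, 3125 (powers of 5).
Track B's pattern makes the blank 625.

625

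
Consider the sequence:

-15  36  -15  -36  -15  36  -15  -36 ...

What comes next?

-15

The terms cycle through 2 interleaved subsequences.
Subsequence A: -15, -15, -15, -15 (constant -15).
Subsequence B: 36, -36, 36, -36 (oscillating between 36 and -36).
Position 9 → subsequence A, term 5 = -15.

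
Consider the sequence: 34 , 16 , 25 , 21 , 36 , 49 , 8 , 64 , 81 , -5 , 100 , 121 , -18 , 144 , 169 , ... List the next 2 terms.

Positions follow the repeating pattern ABB; grouping by letter gives 2 tracks.
Track A: 34, 21, 8, -5, -18 — arithmetic, step −13.
Track B: 16, 25, 36, 49, 64, 81, 100, 121, 144, 169 — consecutive squares n² from n = 4.
The 16th slot belongs to track A; its 6th term is -31.
The 17th slot belongs to track B; its 11th term is 196.

-31, 196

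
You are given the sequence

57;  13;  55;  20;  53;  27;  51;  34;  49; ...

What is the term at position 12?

Positions 1, 3, 5, … form one subsequence and positions 2, 4, 6, … form another.
Track A: 57, 55, 53, 51, 49 — linear: a_n = 59 − 2·n.
Track B: 13, 20, 27, 34 — linear: a_n = 6 + 7·n.
Term 12 comes from track B (its 6th entry): 48.

48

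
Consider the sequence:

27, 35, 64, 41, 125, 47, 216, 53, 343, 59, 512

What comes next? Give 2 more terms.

Positions 1, 3, 5, … form one subsequence and positions 2, 4, 6, … form another.
Track A: 27, 64, 125, 216, 343, 512 — perfect cubes starting at 3³.
Track B: 35, 41, 47, 53, 59 — linear: a_n = 29 + 6·n.
Position 12 falls in track B as its term 6, giving 65.
Position 13 falls in track A as its term 7, giving 729.

65, 729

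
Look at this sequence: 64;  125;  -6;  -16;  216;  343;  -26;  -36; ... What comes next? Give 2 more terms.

Reading positions in blocks of 4 reveals the pattern AABB — 2 tracks woven together.
Subsequence A = 64, 125, 216, 343: the cubes 4³, 5³, 6³, ….
Subsequence B = -6, -16, -26, -36: linear: a_n = 4 − 10·n.
Position 9 → subsequence A, term 5 = 512.
The 10th slot belongs to subsequence A; its 6th term is 729.

512, 729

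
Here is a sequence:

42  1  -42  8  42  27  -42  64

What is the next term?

Taking every 2nd term gives 2 separate tracks.
Subsequence A: 42, -42, 42, -42. Alternating ±42.
Subsequence B: 1, 8, 27, 64. The cubes 1³, 2³, 3³, ….
The 9th slot belongs to subsequence A; its 5th term is 42.

42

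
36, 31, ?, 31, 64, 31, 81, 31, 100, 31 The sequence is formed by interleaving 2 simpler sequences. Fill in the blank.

49

Taking every 2nd term gives 2 separate tracks.
Track A: 36, ?, 64, 81, 100 (the squares 6², 7², 8², …).
Track B: 31, 31, 31, 31, 31 (always 31).
Track A's pattern makes the blank 49.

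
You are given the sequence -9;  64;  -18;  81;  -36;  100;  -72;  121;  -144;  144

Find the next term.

Positions 1, 3, 5, … form one subsequence and positions 2, 4, 6, … form another.
Track A is -9, -18, -36, -72, -144, which is geometric, ×2 each step.
Track B is 64, 81, 100, 121, 144, which is consecutive squares n² from n = 8.
Position 11 → track A, term 6 = -288.

-288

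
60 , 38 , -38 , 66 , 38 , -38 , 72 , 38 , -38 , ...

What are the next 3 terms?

78, 38, -38

The slot pattern repeats as ABB (period 3), so there are 2 interleaved tracks.
Track A is 60, 66, 72, which is arithmetic with common difference +6.
Track B is 38, -38, 38, -38, 38, -38, which is alternating ±38.
The 10th slot belongs to track A; its 4th term is 78.
Position 11 falls in track B as its term 7, giving 38.
Term 12 comes from track B (its 8th entry): -38.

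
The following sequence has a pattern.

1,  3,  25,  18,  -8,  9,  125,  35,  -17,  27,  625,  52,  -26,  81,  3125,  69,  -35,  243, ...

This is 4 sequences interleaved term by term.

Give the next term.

The terms cycle through 4 interleaved subsequences.
Subsequence A: 1, -8, -17, -26, -35 — arithmetic with common difference −9.
Subsequence B: 3, 9, 27, 81, 243 — geometric with ratio 3.
Subsequence C: 25, 125, 625, 3125 — powers 5^2, 5^3, 5^4, ….
Subsequence D: 18, 35, 52, 69 — linear: a_n = 1 + 17·n.
Position 19 falls in subsequence C as its term 5, giving 15625.

15625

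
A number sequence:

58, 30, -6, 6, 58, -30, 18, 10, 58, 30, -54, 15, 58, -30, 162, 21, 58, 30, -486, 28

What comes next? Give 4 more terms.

The terms cycle through 4 interleaved subsequences.
Track A: 58, 58, 58, 58, 58 — the constant sequence 58.
Track B: 30, -30, 30, -30, 30 — the oscillation 30·(−1)^(n+1).
Track C: -6, 18, -54, 162, -486 — geometric with ratio -3.
Track D: 6, 10, 15, 21, 28 — the triangular numbers T_3, T_4, ….
Position 21 → track A, term 6 = 58.
Term 22 comes from track B (its 6th entry): -30.
Position 23 falls in track C as its term 6, giving 1458.
Position 24 falls in track D as its term 6, giving 36.

58, -30, 1458, 36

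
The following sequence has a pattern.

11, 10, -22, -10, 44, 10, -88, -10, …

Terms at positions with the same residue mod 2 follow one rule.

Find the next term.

176

Taking every 2nd term gives 2 separate tracks.
Track A = 11, -22, 44, -88: geometric with ratio -2.
Track B = 10, -10, 10, -10: alternating ±10.
The 9th slot belongs to track A; its 5th term is 176.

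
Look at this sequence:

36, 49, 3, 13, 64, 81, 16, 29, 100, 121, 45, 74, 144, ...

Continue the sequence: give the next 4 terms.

169, 119, 193, 196

The slot pattern repeats as AABB (period 4), so there are 2 interleaved tracks.
Track A is 36, 49, 64, 81, 100, 121, 144, which is perfect squares starting at 6².
Track B is 3, 13, 16, 29, 45, 74, which is a Fibonacci-like recurrence a_n = a_{n-1} + a_{n-2}.
The 14th slot belongs to track A; its 8th term is 169.
Term 15 comes from track B (its 7th entry): 119.
Position 16 falls in track B as its term 8, giving 193.
Position 17 falls in track A as its term 9, giving 196.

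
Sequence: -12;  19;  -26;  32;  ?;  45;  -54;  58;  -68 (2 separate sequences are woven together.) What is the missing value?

-40

Odd-indexed and even-indexed terms follow separate rules.
Subsequence A = -12, -26, ?, -54, -68: arithmetic with common difference −14.
Subsequence B = 19, 32, 45, 58: arithmetic, step +13.
The gap is subsequence A's term 3; the rule gives -40.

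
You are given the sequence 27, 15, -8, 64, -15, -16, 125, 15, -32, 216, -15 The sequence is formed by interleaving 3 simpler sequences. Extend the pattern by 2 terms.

Split by position mod 3 into 3 tracks.
Track A: 27, 64, 125, 216 — perfect cubes starting at 3³.
Track B: 15, -15, 15, -15 — the oscillation 15·(−1)^(n+1).
Track C: -8, -16, -32 — multiplying by 2 each time.
Term 12 comes from track C (its 4th entry): -64.
Term 13 comes from track A (its 5th entry): 343.

-64, 343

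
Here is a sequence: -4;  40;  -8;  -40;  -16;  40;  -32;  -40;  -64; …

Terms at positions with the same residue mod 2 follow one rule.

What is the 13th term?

Positions 1, 3, 5, … form one subsequence and positions 2, 4, 6, … form another.
Track A: -4, -8, -16, -32, -64. Multiplying by 2 each time.
Track B: 40, -40, 40, -40. The oscillation 40·(−1)^(n+1).
Term 13 comes from track A (its 7th entry): -256.

-256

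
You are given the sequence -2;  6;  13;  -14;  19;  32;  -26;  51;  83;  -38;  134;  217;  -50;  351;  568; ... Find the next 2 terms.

Reading positions in blocks of 3 reveals the pattern ABB — 2 tracks woven together.
Track A: -2, -14, -26, -38, -50. Arithmetic, step −12.
Track B: 6, 13, 19, 32, 51, 83, 134, 217, 351, 568. Fibonacci-style (each term is the sum of the two before it).
Term 16 comes from track A (its 6th entry): -62.
Position 17 → track B, term 11 = 919.

-62, 919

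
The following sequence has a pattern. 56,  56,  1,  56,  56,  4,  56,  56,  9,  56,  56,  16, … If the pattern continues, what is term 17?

56

Positions follow the repeating pattern AAB; grouping by letter gives 2 tracks.
Track A: 56, 56, 56, 56, 56, 56, 56, 56. Constant 56.
Track B: 1, 4, 9, 16. Perfect squares starting at 1².
The 17th slot belongs to track A; its 12th term is 56.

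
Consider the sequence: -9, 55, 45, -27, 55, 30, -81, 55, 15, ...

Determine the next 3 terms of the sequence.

-243, 55, 0

Split by position mod 3: positions 1, 4, 7, … form one track, and each other residue class forms its own.
Subsequence A is -9, -27, -81, which is geometric, ×3 each step.
Subsequence B is 55, 55, 55, which is the constant sequence 55.
Subsequence C is 45, 30, 15, which is linear: a_n = 60 − 15·n.
Position 10 → subsequence A, term 4 = -243.
Position 11 falls in subsequence B as its term 4, giving 55.
The 12th slot belongs to subsequence C; its 4th term is 0.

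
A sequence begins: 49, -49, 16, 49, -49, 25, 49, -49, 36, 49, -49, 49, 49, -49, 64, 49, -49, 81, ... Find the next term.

49

Positions follow the repeating pattern AAB; grouping by letter gives 2 tracks.
Subsequence A: 49, -49, 49, -49, 49, -49, 49, -49, 49, -49, 49, -49. Alternating ±49.
Subsequence B: 16, 25, 36, 49, 64, 81. Consecutive squares n² from n = 4.
Position 19 → subsequence A, term 13 = 49.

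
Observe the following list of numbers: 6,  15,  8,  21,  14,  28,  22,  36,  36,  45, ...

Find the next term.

58

The terms cycle through 2 interleaved subsequences.
Subsequence A is 6, 8, 14, 22, 36, which is each term equals the sum of the previous two.
Subsequence B is 15, 21, 28, 36, 45, which is triangular numbers starting at T_5.
The 11th slot belongs to subsequence A; its 6th term is 58.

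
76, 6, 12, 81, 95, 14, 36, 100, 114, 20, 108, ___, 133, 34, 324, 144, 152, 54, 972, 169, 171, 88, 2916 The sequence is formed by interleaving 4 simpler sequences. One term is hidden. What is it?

121

Split by position mod 4 into 4 tracks.
Stream A: 76, 95, 114, 133, 152, 171 — linear: a_n = 57 + 19·n.
Stream B: 6, 14, 20, 34, 54, 88 — each term equals the sum of the previous two.
Stream C: 12, 36, 108, 324, 972, 2916 — geometric with ratio 3.
Stream D: 81, 100, ?, 144, 169 — consecutive squares n² from n = 9.
Filling stream D at index 3 by its rule yields 121.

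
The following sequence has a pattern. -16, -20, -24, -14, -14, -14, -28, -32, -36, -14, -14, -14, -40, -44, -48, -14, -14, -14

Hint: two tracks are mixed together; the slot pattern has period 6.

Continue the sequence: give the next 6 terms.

The slot pattern repeats as AAABBB (period 6), so there are 2 interleaved tracks.
Track A: -16, -20, -24, -28, -32, -36, -40, -44, -48 — arithmetic with common difference −4.
Track B: -14, -14, -14, -14, -14, -14, -14, -14, -14 — always -14.
Position 19 falls in track A as its term 10, giving -52.
Position 20 → track A, term 11 = -56.
Position 21 → track A, term 12 = -60.
Term 22 comes from track B (its 10th entry): -14.
Term 23 comes from track B (its 11th entry): -14.
Position 24 → track B, term 12 = -14.

-52, -56, -60, -14, -14, -14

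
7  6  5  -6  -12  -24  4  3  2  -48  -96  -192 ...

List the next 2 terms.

1, 0

The slot pattern repeats as AAABBB (period 6), so there are 2 interleaved tracks.
Subsequence A is 7, 6, 5, 4, 3, 2, which is arithmetic, step −1.
Subsequence B is -6, -12, -24, -48, -96, -192, which is multiplying by 2 each time.
Position 13 falls in subsequence A as its term 7, giving 1.
Position 14 → subsequence A, term 8 = 0.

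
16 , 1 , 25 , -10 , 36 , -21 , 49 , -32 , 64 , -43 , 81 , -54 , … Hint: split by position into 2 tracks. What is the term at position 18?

Taking every 2nd term gives 2 separate tracks.
Track A: 16, 25, 36, 49, 64, 81 — perfect squares starting at 4².
Track B: 1, -10, -21, -32, -43, -54 — subtracting 11 each time.
Position 18 → track B, term 9 = -87.

-87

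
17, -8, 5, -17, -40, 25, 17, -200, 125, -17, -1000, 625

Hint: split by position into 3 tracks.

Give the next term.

17

Split by position mod 3: positions 1, 4, 7, … form one track, and each other residue class forms its own.
Track A: 17, -17, 17, -17 (the oscillation 17·(−1)^(n+1)).
Track B: -8, -40, -200, -1000 (a geometric progression (common ratio 5)).
Track C: 5, 25, 125, 625 (powers 5^1, 5^2, 5^3, …).
Position 13 → track A, term 5 = 17.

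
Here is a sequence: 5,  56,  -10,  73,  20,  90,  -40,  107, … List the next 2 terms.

80, 124

The terms cycle through 2 interleaved subsequences.
Track A is 5, -10, 20, -40, which is a geometric progression (common ratio -2).
Track B is 56, 73, 90, 107, which is linear: a_n = 39 + 17·n.
The 9th slot belongs to track A; its 5th term is 80.
Position 10 → track B, term 5 = 124.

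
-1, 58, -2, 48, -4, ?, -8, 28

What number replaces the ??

38

Odd-indexed and even-indexed terms follow separate rules.
Track A = -1, -2, -4, -8: geometric, ×2 each step.
Track B = 58, 48, ?, 28: arithmetic, step −10.
Track B's pattern makes the blank 38.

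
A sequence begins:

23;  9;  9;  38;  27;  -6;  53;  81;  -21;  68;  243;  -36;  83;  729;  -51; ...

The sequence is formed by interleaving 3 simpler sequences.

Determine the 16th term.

Split by position mod 3 into 3 tracks.
Stream A = 23, 38, 53, 68, 83: adding 15 each time.
Stream B = 9, 27, 81, 243, 729: powers of 3.
Stream C = 9, -6, -21, -36, -51: subtracting 15 each time.
Term 16 comes from stream A (its 6th entry): 98.

98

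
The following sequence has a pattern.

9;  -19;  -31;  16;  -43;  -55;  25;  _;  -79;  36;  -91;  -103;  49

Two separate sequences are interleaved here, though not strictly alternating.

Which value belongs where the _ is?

Positions follow the repeating pattern ABB; grouping by letter gives 2 tracks.
Subsequence A: 9, 16, 25, 36, 49 (perfect squares starting at 3²).
Subsequence B: -19, -31, -43, -55, ?, -79, -91, -103 (arithmetic, step −12).
Subsequence B's pattern makes the blank -67.

-67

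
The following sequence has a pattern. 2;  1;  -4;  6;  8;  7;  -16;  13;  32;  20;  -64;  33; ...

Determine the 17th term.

Odd-indexed and even-indexed terms follow separate rules.
Subsequence A is 2, -4, 8, -16, 32, -64, which is geometric with ratio -2.
Subsequence B is 1, 6, 7, 13, 20, 33, which is each term equals the sum of the previous two.
The 17th slot belongs to subsequence A; its 9th term is 512.

512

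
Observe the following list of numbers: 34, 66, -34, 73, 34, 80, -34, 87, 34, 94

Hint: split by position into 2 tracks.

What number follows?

The terms cycle through 2 interleaved subsequences.
Subsequence A is 34, -34, 34, -34, 34, which is the oscillation 34·(−1)^(n+1).
Subsequence B is 66, 73, 80, 87, 94, which is adding 7 each time.
Term 11 comes from subsequence A (its 6th entry): -34.

-34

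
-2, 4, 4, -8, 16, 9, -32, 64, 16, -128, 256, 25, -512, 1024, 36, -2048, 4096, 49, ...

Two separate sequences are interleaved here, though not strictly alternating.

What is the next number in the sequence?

-8192

The slot pattern repeats as AAB (period 3), so there are 2 interleaved tracks.
Track A: -2, 4, -8, 16, -32, 64, -128, 256, -512, 1024, -2048, 4096 (geometric with ratio -2).
Track B: 4, 9, 16, 25, 36, 49 (the squares 2², 3², 4², …).
The 19th slot belongs to track A; its 13th term is -8192.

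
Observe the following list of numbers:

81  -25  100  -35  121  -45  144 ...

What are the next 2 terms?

-55, 169

Split by position mod 2 into 2 tracks.
Track A: 81, 100, 121, 144 (consecutive squares n² from n = 9).
Track B: -25, -35, -45 (subtracting 10 each time).
Position 8 falls in track B as its term 4, giving -55.
Position 9 → track A, term 5 = 169.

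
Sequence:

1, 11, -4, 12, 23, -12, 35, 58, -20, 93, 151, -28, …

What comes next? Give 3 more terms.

244, 395, -36

Positions follow the repeating pattern AAB; grouping by letter gives 2 tracks.
Track A: 1, 11, 12, 23, 35, 58, 93, 151 (Fibonacci-style (each term is the sum of the two before it)).
Track B: -4, -12, -20, -28 (linear: a_n = 4 − 8·n).
Position 13 falls in track A as its term 9, giving 244.
The 14th slot belongs to track A; its 10th term is 395.
The 15th slot belongs to track B; its 5th term is -36.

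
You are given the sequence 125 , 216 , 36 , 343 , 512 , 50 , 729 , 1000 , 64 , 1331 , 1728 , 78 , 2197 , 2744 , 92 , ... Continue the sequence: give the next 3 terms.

The slot pattern repeats as AAB (period 3), so there are 2 interleaved tracks.
Subsequence A: 125, 216, 343, 512, 729, 1000, 1331, 1728, 2197, 2744 (consecutive cubes n³ from n = 5).
Subsequence B: 36, 50, 64, 78, 92 (arithmetic, step +14).
Position 16 falls in subsequence A as its term 11, giving 3375.
Position 17 → subsequence A, term 12 = 4096.
Position 18 falls in subsequence B as its term 6, giving 106.

3375, 4096, 106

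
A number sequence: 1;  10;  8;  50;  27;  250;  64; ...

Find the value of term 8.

1250

Taking every 2nd term gives 2 separate tracks.
Track A = 1, 8, 27, 64: perfect cubes starting at 1³.
Track B = 10, 50, 250: multiplying by 5 each time.
Term 8 comes from track B (its 4th entry): 1250.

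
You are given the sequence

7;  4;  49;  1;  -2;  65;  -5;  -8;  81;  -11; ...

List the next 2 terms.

Reading positions in blocks of 3 reveals the pattern AAB — 2 tracks woven together.
Subsequence A: 7, 4, 1, -2, -5, -8, -11 — arithmetic with common difference −3.
Subsequence B: 49, 65, 81 — arithmetic with common difference +16.
The 11th slot belongs to subsequence A; its 8th term is -14.
The 12th slot belongs to subsequence B; its 4th term is 97.

-14, 97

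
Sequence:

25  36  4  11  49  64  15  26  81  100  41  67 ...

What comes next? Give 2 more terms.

Reading positions in blocks of 4 reveals the pattern AABB — 2 tracks woven together.
Stream A: 25, 36, 49, 64, 81, 100. The squares 5², 6², 7², ….
Stream B: 4, 11, 15, 26, 41, 67. A Fibonacci-like recurrence a_n = a_{n-1} + a_{n-2}.
Term 13 comes from stream A (its 7th entry): 121.
The 14th slot belongs to stream A; its 8th term is 144.

121, 144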